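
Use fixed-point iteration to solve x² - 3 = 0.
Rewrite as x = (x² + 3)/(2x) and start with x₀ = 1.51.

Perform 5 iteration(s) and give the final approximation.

Equation: x² - 3 = 0
Fixed-point form: x = (x² + 3)/(2x)
x₀ = 1.51

x_1 = g(1.510000) = 1.748377
x_2 = g(1.748377) = 1.732127
x_3 = g(1.732127) = 1.732051
x_4 = g(1.732051) = 1.732051
x_5 = g(1.732051) = 1.732051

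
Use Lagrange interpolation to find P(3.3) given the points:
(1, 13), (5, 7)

Lagrange interpolation formula:
P(x) = Σ yᵢ × Lᵢ(x)
where Lᵢ(x) = Π_{j≠i} (x - xⱼ)/(xᵢ - xⱼ)

L_0(3.3) = (3.3 - 5)/(1 - 5) = 0.425000
L_1(3.3) = (3.3 - 1)/(5 - 1) = 0.575000

P(3.3) = 13×L_0(3.3) + 7×L_1(3.3)
P(3.3) = 9.550000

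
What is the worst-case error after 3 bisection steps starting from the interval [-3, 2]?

Bisection error bound: |error| ≤ (b-a)/2^n
|error| ≤ (2 - (-3))/2^3 = 5/2^3
|error| ≤ 0.6250000000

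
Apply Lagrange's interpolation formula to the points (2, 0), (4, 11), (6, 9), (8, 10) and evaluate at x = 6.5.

Lagrange interpolation formula:
P(x) = Σ yᵢ × Lᵢ(x)
where Lᵢ(x) = Π_{j≠i} (x - xⱼ)/(xᵢ - xⱼ)

L_0(6.5) = (6.5 - 4)/(2 - 4) × (6.5 - 6)/(2 - 6) × (6.5 - 8)/(2 - 8) = 0.039062
L_1(6.5) = (6.5 - 2)/(4 - 2) × (6.5 - 6)/(4 - 6) × (6.5 - 8)/(4 - 8) = -0.210938
L_2(6.5) = (6.5 - 2)/(6 - 2) × (6.5 - 4)/(6 - 4) × (6.5 - 8)/(6 - 8) = 1.054688
L_3(6.5) = (6.5 - 2)/(8 - 2) × (6.5 - 4)/(8 - 4) × (6.5 - 6)/(8 - 6) = 0.117188

P(6.5) = 0×L_0(6.5) + 11×L_1(6.5) + 9×L_2(6.5) + 10×L_3(6.5)
P(6.5) = 8.343750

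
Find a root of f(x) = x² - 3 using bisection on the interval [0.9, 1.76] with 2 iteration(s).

f(x) = x² - 3
Initial interval: [0.9, 1.76]

Iteration 1:
  c_1 = (0.900000 + 1.760000)/2 = 1.330000
  f(c_1) = f(1.330000) = -1.231100
  f(a) × f(c) ≥ 0, new interval: [1.330000, 1.760000]
Iteration 2:
  c_2 = (1.330000 + 1.760000)/2 = 1.545000
  f(c_2) = f(1.545000) = -0.612975
  f(a) × f(c) ≥ 0, new interval: [1.545000, 1.760000]

After 2 iteration(s), the approximation is c_2 = 1.545000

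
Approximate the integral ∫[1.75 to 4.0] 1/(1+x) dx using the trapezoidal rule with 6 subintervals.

f(x) = 1/(1+x)
a = 1.75, b = 4.0, n = 6
h = (b - a)/n = 0.375000

Trapezoidal rule: (h/2)[f(x₀) + 2f(x₁) + 2f(x₂) + ... + f(xₙ)]

x_0 = 1.7500, f(x_0) = 0.363636, coefficient = 1
x_1 = 2.1250, f(x_1) = 0.320000, coefficient = 2
x_2 = 2.5000, f(x_2) = 0.285714, coefficient = 2
x_3 = 2.8750, f(x_3) = 0.258065, coefficient = 2
x_4 = 3.2500, f(x_4) = 0.235294, coefficient = 2
x_5 = 3.6250, f(x_5) = 0.216216, coefficient = 2
x_6 = 4.0000, f(x_6) = 0.200000, coefficient = 1

I ≈ (0.375000/2) × 3.194215 = 0.598915
Exact value: 0.597837
Error: 0.001078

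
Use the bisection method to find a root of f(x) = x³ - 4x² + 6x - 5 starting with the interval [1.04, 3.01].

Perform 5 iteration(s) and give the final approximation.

f(x) = x³ - 4x² + 6x - 5
Initial interval: [1.04, 3.01]

Iteration 1:
  c_1 = (1.040000 + 3.010000)/2 = 2.025000
  f(c_1) = f(2.025000) = -0.948734
  f(a) × f(c) ≥ 0, new interval: [2.025000, 3.010000]
Iteration 2:
  c_2 = (2.025000 + 3.010000)/2 = 2.517500
  f(c_2) = f(2.517500) = 0.709202
  f(a) × f(c) < 0, new interval: [2.025000, 2.517500]
Iteration 3:
  c_3 = (2.025000 + 2.517500)/2 = 2.271250
  f(c_3) = f(2.271250) = -0.290389
  f(a) × f(c) ≥ 0, new interval: [2.271250, 2.517500]
Iteration 4:
  c_4 = (2.271250 + 2.517500)/2 = 2.394375
  f(c_4) = f(2.394375) = 0.161151
  f(a) × f(c) < 0, new interval: [2.271250, 2.394375]
Iteration 5:
  c_5 = (2.271250 + 2.394375)/2 = 2.332813
  f(c_5) = f(2.332813) = -0.075983
  f(a) × f(c) ≥ 0, new interval: [2.332813, 2.394375]

After 5 iteration(s), the approximation is c_5 = 2.332813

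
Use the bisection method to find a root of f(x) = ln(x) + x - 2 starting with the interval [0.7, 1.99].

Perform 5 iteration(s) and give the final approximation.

f(x) = ln(x) + x - 2
Initial interval: [0.7, 1.99]

Iteration 1:
  c_1 = (0.700000 + 1.990000)/2 = 1.345000
  f(c_1) = f(1.345000) = -0.358606
  f(a) × f(c) ≥ 0, new interval: [1.345000, 1.990000]
Iteration 2:
  c_2 = (1.345000 + 1.990000)/2 = 1.667500
  f(c_2) = f(1.667500) = 0.178825
  f(a) × f(c) < 0, new interval: [1.345000, 1.667500]
Iteration 3:
  c_3 = (1.345000 + 1.667500)/2 = 1.506250
  f(c_3) = f(1.506250) = -0.084127
  f(a) × f(c) ≥ 0, new interval: [1.506250, 1.667500]
Iteration 4:
  c_4 = (1.506250 + 1.667500)/2 = 1.586875
  f(c_4) = f(1.586875) = 0.048642
  f(a) × f(c) < 0, new interval: [1.506250, 1.586875]
Iteration 5:
  c_5 = (1.506250 + 1.586875)/2 = 1.546563
  f(c_5) = f(1.546563) = -0.017403
  f(a) × f(c) ≥ 0, new interval: [1.546563, 1.586875]

After 5 iteration(s), the approximation is c_5 = 1.546563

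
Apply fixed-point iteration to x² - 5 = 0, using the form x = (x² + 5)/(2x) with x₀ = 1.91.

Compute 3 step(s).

Equation: x² - 5 = 0
Fixed-point form: x = (x² + 5)/(2x)
x₀ = 1.91

x_1 = g(1.910000) = 2.263901
x_2 = g(2.263901) = 2.236239
x_3 = g(2.236239) = 2.236068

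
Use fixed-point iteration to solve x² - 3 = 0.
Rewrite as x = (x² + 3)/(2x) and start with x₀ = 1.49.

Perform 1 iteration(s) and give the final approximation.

Equation: x² - 3 = 0
Fixed-point form: x = (x² + 3)/(2x)
x₀ = 1.49

x_1 = g(1.490000) = 1.751711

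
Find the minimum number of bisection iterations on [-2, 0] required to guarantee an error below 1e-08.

We need (b-a)/2^n ≤ 1e-08
(0 - (-2))/2^n ≤ 1e-08
2/2^n ≤ 1e-08
2^n ≥ 200000000
n ≥ log₂(200000000) = 27.58
n ≥ 28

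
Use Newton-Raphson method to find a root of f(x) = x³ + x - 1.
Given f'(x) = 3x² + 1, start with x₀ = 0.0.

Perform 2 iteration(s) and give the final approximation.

f(x) = x³ + x - 1
f'(x) = 3x² + 1
x₀ = 0.0

Newton-Raphson formula: x_{n+1} = x_n - f(x_n)/f'(x_n)

Iteration 1:
  f(0.000000) = -1.000000
  f'(0.000000) = 1.000000
  x_1 = 0.000000 - (-1.000000)/1.000000 = 1.000000
Iteration 2:
  f(1.000000) = 1.000000
  f'(1.000000) = 4.000000
  x_2 = 1.000000 - 1.000000/4.000000 = 0.750000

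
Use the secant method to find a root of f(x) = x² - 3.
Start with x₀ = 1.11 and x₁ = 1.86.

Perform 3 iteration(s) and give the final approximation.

f(x) = x² - 3
x₀ = 1.11, x₁ = 1.86

Secant formula: x_{n+1} = x_n - f(x_n)(x_n - x_{n-1})/(f(x_n) - f(x_{n-1}))

Iteration 1:
  f(1.110000) = -1.767900
  f(1.860000) = 0.459600
  x_2 = 1.860000 - 0.459600×(1.860000 - 1.110000)/(0.459600 - (-1.767900))
       = 1.705253
Iteration 2:
  f(1.860000) = 0.459600
  f(1.705253) = -0.092114
  x_3 = 1.705253 - (-0.092114)×(1.705253 - 1.860000)/(-0.092114 - 0.459600)
       = 1.731089
Iteration 3:
  f(1.705253) = -0.092114
  f(1.731089) = -0.003331
  x_4 = 1.731089 - (-0.003331)×(1.731089 - 1.705253)/(-0.003331 - (-0.092114))
       = 1.732058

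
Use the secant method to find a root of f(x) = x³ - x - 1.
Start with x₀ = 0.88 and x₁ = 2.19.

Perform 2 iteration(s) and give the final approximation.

f(x) = x³ - x - 1
x₀ = 0.88, x₁ = 2.19

Secant formula: x_{n+1} = x_n - f(x_n)(x_n - x_{n-1})/(f(x_n) - f(x_{n-1}))

Iteration 1:
  f(0.880000) = -1.198528
  f(2.190000) = 7.313459
  x_2 = 2.190000 - 7.313459×(2.190000 - 0.880000)/(7.313459 - (-1.198528))
       = 1.064454
Iteration 2:
  f(2.190000) = 7.313459
  f(1.064454) = -0.858361
  x_3 = 1.064454 - (-0.858361)×(1.064454 - 2.190000)/(-0.858361 - 7.313459)
       = 1.182681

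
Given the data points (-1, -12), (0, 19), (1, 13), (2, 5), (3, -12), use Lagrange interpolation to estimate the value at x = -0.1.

Lagrange interpolation formula:
P(x) = Σ yᵢ × Lᵢ(x)
where Lᵢ(x) = Π_{j≠i} (x - xⱼ)/(xᵢ - xⱼ)

L_0(-0.1) = (-0.1 - 0)/(-1 - 0) × (-0.1 - 1)/(-1 - 1) × (-0.1 - 2)/(-1 - 2) × (-0.1 - 3)/(-1 - 3) = 0.029838
L_1(-0.1) = (-0.1 - (-1))/(0 - (-1)) × (-0.1 - 1)/(0 - 1) × (-0.1 - 2)/(0 - 2) × (-0.1 - 3)/(0 - 3) = 1.074150
L_2(-0.1) = (-0.1 - (-1))/(1 - (-1)) × (-0.1 - 0)/(1 - 0) × (-0.1 - 2)/(1 - 2) × (-0.1 - 3)/(1 - 3) = -0.146475
L_3(-0.1) = (-0.1 - (-1))/(2 - (-1)) × (-0.1 - 0)/(2 - 0) × (-0.1 - 1)/(2 - 1) × (-0.1 - 3)/(2 - 3) = 0.051150
L_4(-0.1) = (-0.1 - (-1))/(3 - (-1)) × (-0.1 - 0)/(3 - 0) × (-0.1 - 1)/(3 - 1) × (-0.1 - 2)/(3 - 2) = -0.008663

P(-0.1) = (-12)×L_0(-0.1) + 19×L_1(-0.1) + 13×L_2(-0.1) + 5×L_3(-0.1) + (-12)×L_4(-0.1)
P(-0.1) = 18.506325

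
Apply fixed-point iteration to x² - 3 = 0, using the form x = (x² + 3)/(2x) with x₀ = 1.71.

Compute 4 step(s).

Equation: x² - 3 = 0
Fixed-point form: x = (x² + 3)/(2x)
x₀ = 1.71

x_1 = g(1.710000) = 1.732193
x_2 = g(1.732193) = 1.732051
x_3 = g(1.732051) = 1.732051
x_4 = g(1.732051) = 1.732051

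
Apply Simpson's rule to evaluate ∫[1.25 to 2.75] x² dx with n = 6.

f(x) = x²
a = 1.25, b = 2.75, n = 6
h = (b - a)/n = 0.250000

Simpson's rule: (h/3)[f(x₀) + 4f(x₁) + 2f(x₂) + ... + f(xₙ)]

x_0 = 1.2500, f(x_0) = 1.562500, coefficient = 1
x_1 = 1.5000, f(x_1) = 2.250000, coefficient = 4
x_2 = 1.7500, f(x_2) = 3.062500, coefficient = 2
x_3 = 2.0000, f(x_3) = 4.000000, coefficient = 4
x_4 = 2.2500, f(x_4) = 5.062500, coefficient = 2
x_5 = 2.5000, f(x_5) = 6.250000, coefficient = 4
x_6 = 2.7500, f(x_6) = 7.562500, coefficient = 1

I ≈ (0.250000/3) × 75.375000 = 6.281250
Exact value: 6.281250
Error: 0.000000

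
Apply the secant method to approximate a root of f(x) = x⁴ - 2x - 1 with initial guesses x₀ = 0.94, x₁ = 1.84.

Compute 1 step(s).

f(x) = x⁴ - 2x - 1
x₀ = 0.94, x₁ = 1.84

Secant formula: x_{n+1} = x_n - f(x_n)(x_n - x_{n-1})/(f(x_n) - f(x_{n-1}))

Iteration 1:
  f(0.940000) = -2.099251
  f(1.840000) = 6.782287
  x_2 = 1.840000 - 6.782287×(1.840000 - 0.940000)/(6.782287 - (-2.099251))
       = 1.152725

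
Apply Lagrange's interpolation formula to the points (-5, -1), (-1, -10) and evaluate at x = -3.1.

Lagrange interpolation formula:
P(x) = Σ yᵢ × Lᵢ(x)
where Lᵢ(x) = Π_{j≠i} (x - xⱼ)/(xᵢ - xⱼ)

L_0(-3.1) = (-3.1 - (-1))/(-5 - (-1)) = 0.525000
L_1(-3.1) = (-3.1 - (-5))/(-1 - (-5)) = 0.475000

P(-3.1) = (-1)×L_0(-3.1) + (-10)×L_1(-3.1)
P(-3.1) = -5.275000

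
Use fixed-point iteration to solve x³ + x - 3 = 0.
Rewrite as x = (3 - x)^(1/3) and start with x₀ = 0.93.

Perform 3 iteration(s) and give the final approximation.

Equation: x³ + x - 3 = 0
Fixed-point form: x = (3 - x)^(1/3)
x₀ = 0.93

x_1 = g(0.930000) = 1.274452
x_2 = g(1.274452) = 1.199432
x_3 = g(1.199432) = 1.216568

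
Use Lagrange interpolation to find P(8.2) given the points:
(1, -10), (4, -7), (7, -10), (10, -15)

Lagrange interpolation formula:
P(x) = Σ yᵢ × Lᵢ(x)
where Lᵢ(x) = Π_{j≠i} (x - xⱼ)/(xᵢ - xⱼ)

L_0(8.2) = (8.2 - 4)/(1 - 4) × (8.2 - 7)/(1 - 7) × (8.2 - 10)/(1 - 10) = 0.056000
L_1(8.2) = (8.2 - 1)/(4 - 1) × (8.2 - 7)/(4 - 7) × (8.2 - 10)/(4 - 10) = -0.288000
L_2(8.2) = (8.2 - 1)/(7 - 1) × (8.2 - 4)/(7 - 4) × (8.2 - 10)/(7 - 10) = 1.008000
L_3(8.2) = (8.2 - 1)/(10 - 1) × (8.2 - 4)/(10 - 4) × (8.2 - 7)/(10 - 7) = 0.224000

P(8.2) = (-10)×L_0(8.2) + (-7)×L_1(8.2) + (-10)×L_2(8.2) + (-15)×L_3(8.2)
P(8.2) = -11.984000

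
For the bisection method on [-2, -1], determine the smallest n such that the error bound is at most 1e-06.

We need (b-a)/2^n ≤ 1e-06
(-1 - (-2))/2^n ≤ 1e-06
1/2^n ≤ 1e-06
2^n ≥ 1000000
n ≥ log₂(1000000) = 19.93
n ≥ 20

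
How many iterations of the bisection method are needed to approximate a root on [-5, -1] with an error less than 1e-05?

We need (b-a)/2^n ≤ 1e-05
(-1 - (-5))/2^n ≤ 1e-05
4/2^n ≤ 1e-05
2^n ≥ 400000
n ≥ log₂(400000) = 18.61
n ≥ 19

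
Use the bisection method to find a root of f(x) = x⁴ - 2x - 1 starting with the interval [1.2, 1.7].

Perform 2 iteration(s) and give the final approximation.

f(x) = x⁴ - 2x - 1
Initial interval: [1.2, 1.7]

Iteration 1:
  c_1 = (1.200000 + 1.700000)/2 = 1.450000
  f(c_1) = f(1.450000) = 0.520506
  f(a) × f(c) < 0, new interval: [1.200000, 1.450000]
Iteration 2:
  c_2 = (1.200000 + 1.450000)/2 = 1.325000
  f(c_2) = f(1.325000) = -0.567781
  f(a) × f(c) ≥ 0, new interval: [1.325000, 1.450000]

After 2 iteration(s), the approximation is c_2 = 1.325000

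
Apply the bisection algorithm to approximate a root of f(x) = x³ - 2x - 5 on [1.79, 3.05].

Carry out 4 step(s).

f(x) = x³ - 2x - 5
Initial interval: [1.79, 3.05]

Iteration 1:
  c_1 = (1.790000 + 3.050000)/2 = 2.420000
  f(c_1) = f(2.420000) = 4.332488
  f(a) × f(c) < 0, new interval: [1.790000, 2.420000]
Iteration 2:
  c_2 = (1.790000 + 2.420000)/2 = 2.105000
  f(c_2) = f(2.105000) = 0.117308
  f(a) × f(c) < 0, new interval: [1.790000, 2.105000]
Iteration 3:
  c_3 = (1.790000 + 2.105000)/2 = 1.947500
  f(c_3) = f(1.947500) = -1.508607
  f(a) × f(c) ≥ 0, new interval: [1.947500, 2.105000]
Iteration 4:
  c_4 = (1.947500 + 2.105000)/2 = 2.026250
  f(c_4) = f(2.026250) = -0.733348
  f(a) × f(c) ≥ 0, new interval: [2.026250, 2.105000]

After 4 iteration(s), the approximation is c_4 = 2.026250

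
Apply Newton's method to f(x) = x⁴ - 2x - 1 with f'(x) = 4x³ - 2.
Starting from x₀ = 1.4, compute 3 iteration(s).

f(x) = x⁴ - 2x - 1
f'(x) = 4x³ - 2
x₀ = 1.4

Newton-Raphson formula: x_{n+1} = x_n - f(x_n)/f'(x_n)

Iteration 1:
  f(1.400000) = 0.041600
  f'(1.400000) = 8.976000
  x_1 = 1.400000 - 0.041600/8.976000 = 1.395365
Iteration 2:
  f(1.395365) = 0.000252
  f'(1.395365) = 8.867355
  x_2 = 1.395365 - 0.000252/8.867355 = 1.395337
Iteration 3:
  f(1.395337) = 0.000000
  f'(1.395337) = 8.866691
  x_3 = 1.395337 - 0.000000/8.866691 = 1.395337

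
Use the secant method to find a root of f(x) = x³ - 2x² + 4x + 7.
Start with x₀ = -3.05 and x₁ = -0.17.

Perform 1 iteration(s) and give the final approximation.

f(x) = x³ - 2x² + 4x + 7
x₀ = -3.05, x₁ = -0.17

Secant formula: x_{n+1} = x_n - f(x_n)(x_n - x_{n-1})/(f(x_n) - f(x_{n-1}))

Iteration 1:
  f(-3.050000) = -52.177625
  f(-0.170000) = 6.257287
  x_2 = -0.170000 - 6.257287×(-0.170000 - (-3.050000))/(6.257287 - (-52.177625))
       = -0.478394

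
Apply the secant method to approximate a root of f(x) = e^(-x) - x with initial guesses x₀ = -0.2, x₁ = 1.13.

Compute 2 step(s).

f(x) = e^(-x) - x
x₀ = -0.2, x₁ = 1.13

Secant formula: x_{n+1} = x_n - f(x_n)(x_n - x_{n-1})/(f(x_n) - f(x_{n-1}))

Iteration 1:
  f(-0.200000) = 1.421403
  f(1.130000) = -0.806967
  x_2 = 1.130000 - (-0.806967)×(1.130000 - (-0.200000))/(-0.806967 - 1.421403)
       = 0.648363
Iteration 2:
  f(1.130000) = -0.806967
  f(0.648363) = -0.125462
  x_3 = 0.648363 - (-0.125462)×(0.648363 - 1.130000)/(-0.125462 - (-0.806967))
       = 0.559696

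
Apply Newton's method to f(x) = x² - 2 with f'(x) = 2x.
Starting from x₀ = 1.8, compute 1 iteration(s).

f(x) = x² - 2
f'(x) = 2x
x₀ = 1.8

Newton-Raphson formula: x_{n+1} = x_n - f(x_n)/f'(x_n)

Iteration 1:
  f(1.800000) = 1.240000
  f'(1.800000) = 3.600000
  x_1 = 1.800000 - 1.240000/3.600000 = 1.455556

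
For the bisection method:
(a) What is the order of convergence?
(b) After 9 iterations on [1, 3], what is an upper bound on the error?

(a) Bisection has linear (order 1) convergence; the error is halved each step.

(b) Error bound = (b-a)/2^n = (3 - 1)/2^{9}
    = 2/2^{9}

(a) 1 (linear); (b) error ≤ 3.91e-03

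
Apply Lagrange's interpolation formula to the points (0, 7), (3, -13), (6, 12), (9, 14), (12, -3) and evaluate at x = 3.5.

Lagrange interpolation formula:
P(x) = Σ yᵢ × Lᵢ(x)
where Lᵢ(x) = Π_{j≠i} (x - xⱼ)/(xᵢ - xⱼ)

L_0(3.5) = (3.5 - 3)/(0 - 3) × (3.5 - 6)/(0 - 6) × (3.5 - 9)/(0 - 9) × (3.5 - 12)/(0 - 12) = -0.030060
L_1(3.5) = (3.5 - 0)/(3 - 0) × (3.5 - 6)/(3 - 6) × (3.5 - 9)/(3 - 9) × (3.5 - 12)/(3 - 12) = 0.841692
L_2(3.5) = (3.5 - 0)/(6 - 0) × (3.5 - 3)/(6 - 3) × (3.5 - 9)/(6 - 9) × (3.5 - 12)/(6 - 12) = 0.252508
L_3(3.5) = (3.5 - 0)/(9 - 0) × (3.5 - 3)/(9 - 3) × (3.5 - 6)/(9 - 6) × (3.5 - 12)/(9 - 12) = -0.076517
L_4(3.5) = (3.5 - 0)/(12 - 0) × (3.5 - 3)/(12 - 3) × (3.5 - 6)/(12 - 6) × (3.5 - 9)/(12 - 9) = 0.012378

P(3.5) = 7×L_0(3.5) + (-13)×L_1(3.5) + 12×L_2(3.5) + 14×L_3(3.5) + (-3)×L_4(3.5)
P(3.5) = -9.230710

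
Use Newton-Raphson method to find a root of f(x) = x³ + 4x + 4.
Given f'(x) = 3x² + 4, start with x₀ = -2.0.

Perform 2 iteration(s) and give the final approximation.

f(x) = x³ + 4x + 4
f'(x) = 3x² + 4
x₀ = -2.0

Newton-Raphson formula: x_{n+1} = x_n - f(x_n)/f'(x_n)

Iteration 1:
  f(-2.000000) = -12.000000
  f'(-2.000000) = 16.000000
  x_1 = -2.000000 - (-12.000000)/16.000000 = -1.250000
Iteration 2:
  f(-1.250000) = -2.953125
  f'(-1.250000) = 8.687500
  x_2 = -1.250000 - (-2.953125)/8.687500 = -0.910072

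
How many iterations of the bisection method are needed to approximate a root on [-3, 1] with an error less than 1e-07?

We need (b-a)/2^n ≤ 1e-07
(1 - (-3))/2^n ≤ 1e-07
4/2^n ≤ 1e-07
2^n ≥ 40000000
n ≥ log₂(40000000) = 25.25
n ≥ 26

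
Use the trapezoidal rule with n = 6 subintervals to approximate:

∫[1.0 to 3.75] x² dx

f(x) = x²
a = 1.0, b = 3.75, n = 6
h = (b - a)/n = 0.458333

Trapezoidal rule: (h/2)[f(x₀) + 2f(x₁) + 2f(x₂) + ... + f(xₙ)]

x_0 = 1.0000, f(x_0) = 1.000000, coefficient = 1
x_1 = 1.4583, f(x_1) = 2.126736, coefficient = 2
x_2 = 1.9167, f(x_2) = 3.673611, coefficient = 2
x_3 = 2.3750, f(x_3) = 5.640625, coefficient = 2
x_4 = 2.8333, f(x_4) = 8.027778, coefficient = 2
x_5 = 3.2917, f(x_5) = 10.835069, coefficient = 2
x_6 = 3.7500, f(x_6) = 14.062500, coefficient = 1

I ≈ (0.458333/2) × 75.670139 = 17.341073
Exact value: 17.244792
Error: 0.096282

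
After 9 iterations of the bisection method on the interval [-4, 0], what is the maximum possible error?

Bisection error bound: |error| ≤ (b-a)/2^n
|error| ≤ (0 - (-4))/2^9 = 4/2^9
|error| ≤ 0.0078125000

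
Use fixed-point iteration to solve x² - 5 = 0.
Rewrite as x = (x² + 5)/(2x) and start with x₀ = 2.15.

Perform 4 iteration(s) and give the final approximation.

Equation: x² - 5 = 0
Fixed-point form: x = (x² + 5)/(2x)
x₀ = 2.15

x_1 = g(2.150000) = 2.237791
x_2 = g(2.237791) = 2.236069
x_3 = g(2.236069) = 2.236068
x_4 = g(2.236068) = 2.236068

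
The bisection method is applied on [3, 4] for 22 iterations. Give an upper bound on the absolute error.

Bisection error bound: |error| ≤ (b-a)/2^n
|error| ≤ (4 - 3)/2^22 = 1/2^22
|error| ≤ 0.0000002384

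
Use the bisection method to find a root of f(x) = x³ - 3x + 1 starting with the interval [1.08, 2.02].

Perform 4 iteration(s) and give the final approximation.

f(x) = x³ - 3x + 1
Initial interval: [1.08, 2.02]

Iteration 1:
  c_1 = (1.080000 + 2.020000)/2 = 1.550000
  f(c_1) = f(1.550000) = 0.073875
  f(a) × f(c) < 0, new interval: [1.080000, 1.550000]
Iteration 2:
  c_2 = (1.080000 + 1.550000)/2 = 1.315000
  f(c_2) = f(1.315000) = -0.671069
  f(a) × f(c) ≥ 0, new interval: [1.315000, 1.550000]
Iteration 3:
  c_3 = (1.315000 + 1.550000)/2 = 1.432500
  f(c_3) = f(1.432500) = -0.357929
  f(a) × f(c) ≥ 0, new interval: [1.432500, 1.550000]
Iteration 4:
  c_4 = (1.432500 + 1.550000)/2 = 1.491250
  f(c_4) = f(1.491250) = -0.157469
  f(a) × f(c) ≥ 0, new interval: [1.491250, 1.550000]

After 4 iteration(s), the approximation is c_4 = 1.491250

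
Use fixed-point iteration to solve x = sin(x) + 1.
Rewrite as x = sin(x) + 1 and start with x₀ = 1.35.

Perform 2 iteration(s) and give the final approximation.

Equation: x = sin(x) + 1
Fixed-point form: x = sin(x) + 1
x₀ = 1.35

x_1 = g(1.350000) = 1.975723
x_2 = g(1.975723) = 1.919131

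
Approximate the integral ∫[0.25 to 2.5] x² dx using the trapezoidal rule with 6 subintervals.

f(x) = x²
a = 0.25, b = 2.5, n = 6
h = (b - a)/n = 0.375000

Trapezoidal rule: (h/2)[f(x₀) + 2f(x₁) + 2f(x₂) + ... + f(xₙ)]

x_0 = 0.2500, f(x_0) = 0.062500, coefficient = 1
x_1 = 0.6250, f(x_1) = 0.390625, coefficient = 2
x_2 = 1.0000, f(x_2) = 1.000000, coefficient = 2
x_3 = 1.3750, f(x_3) = 1.890625, coefficient = 2
x_4 = 1.7500, f(x_4) = 3.062500, coefficient = 2
x_5 = 2.1250, f(x_5) = 4.515625, coefficient = 2
x_6 = 2.5000, f(x_6) = 6.250000, coefficient = 1

I ≈ (0.375000/2) × 28.031250 = 5.255859
Exact value: 5.203125
Error: 0.052734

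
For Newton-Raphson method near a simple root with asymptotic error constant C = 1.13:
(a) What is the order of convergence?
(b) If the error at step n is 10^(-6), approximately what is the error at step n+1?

(a) Newton-Raphson has quadratic (order 2) convergence near simple roots.
    This means |e_{n+1}| ≈ C|e_n|².

(b) With |e_n| = 10^(-6) and C = 1.13:
    |e_{n+1}| ≈ 1.13 × (10^(-6))² = 1.13 × 10^(-12)

(a) 2 (quadratic); (b) |e_{n+1}| ≈ 1.130e-12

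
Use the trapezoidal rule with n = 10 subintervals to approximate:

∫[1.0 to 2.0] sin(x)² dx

f(x) = sin(x)²
a = 1.0, b = 2.0, n = 10
h = (b - a)/n = 0.100000

Trapezoidal rule: (h/2)[f(x₀) + 2f(x₁) + 2f(x₂) + ... + f(xₙ)]

x_0 = 1.0000, f(x_0) = 0.708073, coefficient = 1
x_1 = 1.1000, f(x_1) = 0.794251, coefficient = 2
x_2 = 1.2000, f(x_2) = 0.868697, coefficient = 2
x_3 = 1.3000, f(x_3) = 0.928444, coefficient = 2
x_4 = 1.4000, f(x_4) = 0.971111, coefficient = 2
x_5 = 1.5000, f(x_5) = 0.994996, coefficient = 2
x_6 = 1.6000, f(x_6) = 0.999147, coefficient = 2
x_7 = 1.7000, f(x_7) = 0.983399, coefficient = 2
x_8 = 1.8000, f(x_8) = 0.948379, coefficient = 2
x_9 = 1.9000, f(x_9) = 0.895484, coefficient = 2
x_10 = 2.0000, f(x_10) = 0.826822, coefficient = 1

I ≈ (0.100000/2) × 18.302713 = 0.915136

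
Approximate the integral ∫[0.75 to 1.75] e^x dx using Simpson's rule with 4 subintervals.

f(x) = e^x
a = 0.75, b = 1.75, n = 4
h = (b - a)/n = 0.250000

Simpson's rule: (h/3)[f(x₀) + 4f(x₁) + 2f(x₂) + ... + f(xₙ)]

x_0 = 0.7500, f(x_0) = 2.117000, coefficient = 1
x_1 = 1.0000, f(x_1) = 2.718282, coefficient = 4
x_2 = 1.2500, f(x_2) = 3.490343, coefficient = 2
x_3 = 1.5000, f(x_3) = 4.481689, coefficient = 4
x_4 = 1.7500, f(x_4) = 5.754603, coefficient = 1

I ≈ (0.250000/3) × 43.652172 = 3.637681
Exact value: 3.637603
Error: 0.000078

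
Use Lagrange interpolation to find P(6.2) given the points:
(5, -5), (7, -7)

Lagrange interpolation formula:
P(x) = Σ yᵢ × Lᵢ(x)
where Lᵢ(x) = Π_{j≠i} (x - xⱼ)/(xᵢ - xⱼ)

L_0(6.2) = (6.2 - 7)/(5 - 7) = 0.400000
L_1(6.2) = (6.2 - 5)/(7 - 5) = 0.600000

P(6.2) = (-5)×L_0(6.2) + (-7)×L_1(6.2)
P(6.2) = -6.200000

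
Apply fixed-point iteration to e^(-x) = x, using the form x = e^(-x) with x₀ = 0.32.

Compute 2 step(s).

Equation: e^(-x) = x
Fixed-point form: x = e^(-x)
x₀ = 0.32

x_1 = g(0.320000) = 0.726149
x_2 = g(0.726149) = 0.483768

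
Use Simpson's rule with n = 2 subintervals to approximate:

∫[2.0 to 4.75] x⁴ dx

f(x) = x⁴
a = 2.0, b = 4.75, n = 2
h = (b - a)/n = 1.375000

Simpson's rule: (h/3)[f(x₀) + 4f(x₁) + 2f(x₂) + ... + f(xₙ)]

x_0 = 2.0000, f(x_0) = 16.000000, coefficient = 1
x_1 = 3.3750, f(x_1) = 129.746338, coefficient = 4
x_2 = 4.7500, f(x_2) = 509.066406, coefficient = 1

I ≈ (1.375000/3) × 1044.051758 = 478.523722
Exact value: 477.213086
Error: 1.310636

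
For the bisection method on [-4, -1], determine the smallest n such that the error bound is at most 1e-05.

We need (b-a)/2^n ≤ 1e-05
(-1 - (-4))/2^n ≤ 1e-05
3/2^n ≤ 1e-05
2^n ≥ 300000
n ≥ log₂(300000) = 18.19
n ≥ 19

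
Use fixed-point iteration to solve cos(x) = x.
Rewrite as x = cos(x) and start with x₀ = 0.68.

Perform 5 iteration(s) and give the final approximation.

Equation: cos(x) = x
Fixed-point form: x = cos(x)
x₀ = 0.68

x_1 = g(0.680000) = 0.777573
x_2 = g(0.777573) = 0.712618
x_3 = g(0.712618) = 0.756652
x_4 = g(0.756652) = 0.727138
x_5 = g(0.727138) = 0.747080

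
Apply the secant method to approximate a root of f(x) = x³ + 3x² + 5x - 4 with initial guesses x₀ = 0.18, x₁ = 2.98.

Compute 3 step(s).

f(x) = x³ + 3x² + 5x - 4
x₀ = 0.18, x₁ = 2.98

Secant formula: x_{n+1} = x_n - f(x_n)(x_n - x_{n-1})/(f(x_n) - f(x_{n-1}))

Iteration 1:
  f(0.180000) = -2.996968
  f(2.980000) = 64.004792
  x_2 = 2.980000 - 64.004792×(2.980000 - 0.180000)/(64.004792 - (-2.996968))
       = 0.305243
Iteration 2:
  f(2.980000) = 64.004792
  f(0.305243) = -2.165824
  x_3 = 0.305243 - (-2.165824)×(0.305243 - 2.980000)/(-2.165824 - 64.004792)
       = 0.392790
Iteration 3:
  f(0.305243) = -2.165824
  f(0.392790) = -1.512594
  x_4 = 0.392790 - (-1.512594)×(0.392790 - 0.305243)/(-1.512594 - (-2.165824))
       = 0.595511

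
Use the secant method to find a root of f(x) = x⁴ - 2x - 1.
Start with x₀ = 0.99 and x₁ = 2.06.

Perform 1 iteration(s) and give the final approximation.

f(x) = x⁴ - 2x - 1
x₀ = 0.99, x₁ = 2.06

Secant formula: x_{n+1} = x_n - f(x_n)(x_n - x_{n-1})/(f(x_n) - f(x_{n-1}))

Iteration 1:
  f(0.990000) = -2.019404
  f(2.060000) = 12.888141
  x_2 = 2.060000 - 12.888141×(2.060000 - 0.990000)/(12.888141 - (-2.019404))
       = 1.134944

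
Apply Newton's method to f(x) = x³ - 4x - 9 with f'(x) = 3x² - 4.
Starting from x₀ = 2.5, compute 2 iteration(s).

f(x) = x³ - 4x - 9
f'(x) = 3x² - 4
x₀ = 2.5

Newton-Raphson formula: x_{n+1} = x_n - f(x_n)/f'(x_n)

Iteration 1:
  f(2.500000) = -3.375000
  f'(2.500000) = 14.750000
  x_1 = 2.500000 - (-3.375000)/14.750000 = 2.728814
Iteration 2:
  f(2.728814) = 0.404647
  f'(2.728814) = 18.339270
  x_2 = 2.728814 - 0.404647/18.339270 = 2.706749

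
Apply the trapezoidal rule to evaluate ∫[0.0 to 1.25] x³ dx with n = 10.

f(x) = x³
a = 0.0, b = 1.25, n = 10
h = (b - a)/n = 0.125000

Trapezoidal rule: (h/2)[f(x₀) + 2f(x₁) + 2f(x₂) + ... + f(xₙ)]

x_0 = 0.0000, f(x_0) = 0.000000, coefficient = 1
x_1 = 0.1250, f(x_1) = 0.001953, coefficient = 2
x_2 = 0.2500, f(x_2) = 0.015625, coefficient = 2
x_3 = 0.3750, f(x_3) = 0.052734, coefficient = 2
x_4 = 0.5000, f(x_4) = 0.125000, coefficient = 2
x_5 = 0.6250, f(x_5) = 0.244141, coefficient = 2
x_6 = 0.7500, f(x_6) = 0.421875, coefficient = 2
x_7 = 0.8750, f(x_7) = 0.669922, coefficient = 2
x_8 = 1.0000, f(x_8) = 1.000000, coefficient = 2
x_9 = 1.1250, f(x_9) = 1.423828, coefficient = 2
x_10 = 1.2500, f(x_10) = 1.953125, coefficient = 1

I ≈ (0.125000/2) × 9.863281 = 0.616455
Exact value: 0.610352
Error: 0.006104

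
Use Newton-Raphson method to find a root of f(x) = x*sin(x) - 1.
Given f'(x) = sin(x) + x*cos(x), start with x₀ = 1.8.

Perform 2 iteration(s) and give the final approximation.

f(x) = x*sin(x) - 1
f'(x) = sin(x) + x*cos(x)
x₀ = 1.8

Newton-Raphson formula: x_{n+1} = x_n - f(x_n)/f'(x_n)

Iteration 1:
  f(1.800000) = 0.752926
  f'(1.800000) = 0.564884
  x_1 = 1.800000 - 0.752926/0.564884 = 0.467114
Iteration 2:
  f(0.467114) = -0.789653
  f'(0.467114) = 0.867384
  x_2 = 0.467114 - (-0.789653)/0.867384 = 1.377499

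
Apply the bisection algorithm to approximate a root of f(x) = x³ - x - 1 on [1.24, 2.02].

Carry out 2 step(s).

f(x) = x³ - x - 1
Initial interval: [1.24, 2.02]

Iteration 1:
  c_1 = (1.240000 + 2.020000)/2 = 1.630000
  f(c_1) = f(1.630000) = 1.700747
  f(a) × f(c) < 0, new interval: [1.240000, 1.630000]
Iteration 2:
  c_2 = (1.240000 + 1.630000)/2 = 1.435000
  f(c_2) = f(1.435000) = 0.519988
  f(a) × f(c) < 0, new interval: [1.240000, 1.435000]

After 2 iteration(s), the approximation is c_2 = 1.435000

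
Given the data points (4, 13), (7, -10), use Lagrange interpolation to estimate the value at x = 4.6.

Lagrange interpolation formula:
P(x) = Σ yᵢ × Lᵢ(x)
where Lᵢ(x) = Π_{j≠i} (x - xⱼ)/(xᵢ - xⱼ)

L_0(4.6) = (4.6 - 7)/(4 - 7) = 0.800000
L_1(4.6) = (4.6 - 4)/(7 - 4) = 0.200000

P(4.6) = 13×L_0(4.6) + (-10)×L_1(4.6)
P(4.6) = 8.400000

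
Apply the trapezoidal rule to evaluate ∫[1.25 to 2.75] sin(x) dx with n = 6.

f(x) = sin(x)
a = 1.25, b = 2.75, n = 6
h = (b - a)/n = 0.250000

Trapezoidal rule: (h/2)[f(x₀) + 2f(x₁) + 2f(x₂) + ... + f(xₙ)]

x_0 = 1.2500, f(x_0) = 0.948985, coefficient = 1
x_1 = 1.5000, f(x_1) = 0.997495, coefficient = 2
x_2 = 1.7500, f(x_2) = 0.983986, coefficient = 2
x_3 = 2.0000, f(x_3) = 0.909297, coefficient = 2
x_4 = 2.2500, f(x_4) = 0.778073, coefficient = 2
x_5 = 2.5000, f(x_5) = 0.598472, coefficient = 2
x_6 = 2.7500, f(x_6) = 0.381661, coefficient = 1

I ≈ (0.250000/2) × 9.865293 = 1.233162
Exact value: 1.239625
Error: 0.006463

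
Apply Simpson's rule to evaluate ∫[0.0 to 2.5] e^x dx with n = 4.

f(x) = e^x
a = 0.0, b = 2.5, n = 4
h = (b - a)/n = 0.625000

Simpson's rule: (h/3)[f(x₀) + 4f(x₁) + 2f(x₂) + ... + f(xₙ)]

x_0 = 0.0000, f(x_0) = 1.000000, coefficient = 1
x_1 = 0.6250, f(x_1) = 1.868246, coefficient = 4
x_2 = 1.2500, f(x_2) = 3.490343, coefficient = 2
x_3 = 1.8750, f(x_3) = 6.520819, coefficient = 4
x_4 = 2.5000, f(x_4) = 12.182494, coefficient = 1

I ≈ (0.625000/3) × 53.719440 = 11.191550
Exact value: 11.182494
Error: 0.009056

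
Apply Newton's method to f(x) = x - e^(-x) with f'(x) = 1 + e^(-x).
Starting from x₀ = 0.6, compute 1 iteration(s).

f(x) = x - e^(-x)
f'(x) = 1 + e^(-x)
x₀ = 0.6

Newton-Raphson formula: x_{n+1} = x_n - f(x_n)/f'(x_n)

Iteration 1:
  f(0.600000) = 0.051188
  f'(0.600000) = 1.548812
  x_1 = 0.600000 - 0.051188/1.548812 = 0.566950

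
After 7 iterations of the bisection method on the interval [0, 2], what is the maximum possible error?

Bisection error bound: |error| ≤ (b-a)/2^n
|error| ≤ (2 - 0)/2^7 = 2/2^7
|error| ≤ 0.0156250000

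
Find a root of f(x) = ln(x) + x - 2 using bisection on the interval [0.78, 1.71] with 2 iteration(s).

f(x) = ln(x) + x - 2
Initial interval: [0.78, 1.71]

Iteration 1:
  c_1 = (0.780000 + 1.710000)/2 = 1.245000
  f(c_1) = f(1.245000) = -0.535864
  f(a) × f(c) ≥ 0, new interval: [1.245000, 1.710000]
Iteration 2:
  c_2 = (1.245000 + 1.710000)/2 = 1.477500
  f(c_2) = f(1.477500) = -0.132149
  f(a) × f(c) ≥ 0, new interval: [1.477500, 1.710000]

After 2 iteration(s), the approximation is c_2 = 1.477500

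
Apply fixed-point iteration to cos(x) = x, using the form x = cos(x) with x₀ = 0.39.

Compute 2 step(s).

Equation: cos(x) = x
Fixed-point form: x = cos(x)
x₀ = 0.39

x_1 = g(0.390000) = 0.924909
x_2 = g(0.924909) = 0.601907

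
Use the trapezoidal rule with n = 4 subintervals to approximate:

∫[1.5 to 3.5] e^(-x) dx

f(x) = e^(-x)
a = 1.5, b = 3.5, n = 4
h = (b - a)/n = 0.500000

Trapezoidal rule: (h/2)[f(x₀) + 2f(x₁) + 2f(x₂) + ... + f(xₙ)]

x_0 = 1.5000, f(x_0) = 0.223130, coefficient = 1
x_1 = 2.0000, f(x_1) = 0.135335, coefficient = 2
x_2 = 2.5000, f(x_2) = 0.082085, coefficient = 2
x_3 = 3.0000, f(x_3) = 0.049787, coefficient = 2
x_4 = 3.5000, f(x_4) = 0.030197, coefficient = 1

I ≈ (0.500000/2) × 0.787742 = 0.196936
Exact value: 0.192933
Error: 0.004003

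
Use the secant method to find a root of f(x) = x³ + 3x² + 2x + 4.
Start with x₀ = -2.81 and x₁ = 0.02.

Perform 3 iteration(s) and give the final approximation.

f(x) = x³ + 3x² + 2x + 4
x₀ = -2.81, x₁ = 0.02

Secant formula: x_{n+1} = x_n - f(x_n)(x_n - x_{n-1})/(f(x_n) - f(x_{n-1}))

Iteration 1:
  f(-2.810000) = -0.119741
  f(0.020000) = 4.041208
  x_2 = 0.020000 - 4.041208×(0.020000 - (-2.810000))/(4.041208 - (-0.119741))
       = -2.728560
Iteration 2:
  f(0.020000) = 4.041208
  f(-2.728560) = 0.563760
  x_3 = -2.728560 - 0.563760×(-2.728560 - 0.020000)/(0.563760 - 4.041208)
       = -3.174154
Iteration 3:
  f(-2.728560) = 0.563760
  f(-3.174154) = -4.102953
  x_4 = -3.174154 - (-4.102953)×(-3.174154 - (-2.728560))/(-4.102953 - 0.563760)
       = -2.782390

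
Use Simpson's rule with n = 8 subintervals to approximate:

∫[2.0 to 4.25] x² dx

f(x) = x²
a = 2.0, b = 4.25, n = 8
h = (b - a)/n = 0.281250

Simpson's rule: (h/3)[f(x₀) + 4f(x₁) + 2f(x₂) + ... + f(xₙ)]

x_0 = 2.0000, f(x_0) = 4.000000, coefficient = 1
x_1 = 2.2812, f(x_1) = 5.204102, coefficient = 4
x_2 = 2.5625, f(x_2) = 6.566406, coefficient = 2
x_3 = 2.8438, f(x_3) = 8.086914, coefficient = 4
x_4 = 3.1250, f(x_4) = 9.765625, coefficient = 2
x_5 = 3.4062, f(x_5) = 11.602539, coefficient = 4
x_6 = 3.6875, f(x_6) = 13.597656, coefficient = 2
x_7 = 3.9688, f(x_7) = 15.750977, coefficient = 4
x_8 = 4.2500, f(x_8) = 18.062500, coefficient = 1

I ≈ (0.281250/3) × 244.500000 = 22.921875
Exact value: 22.921875
Error: 0.000000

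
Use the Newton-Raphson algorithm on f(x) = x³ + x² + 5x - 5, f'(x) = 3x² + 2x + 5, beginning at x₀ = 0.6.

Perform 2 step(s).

f(x) = x³ + x² + 5x - 5
f'(x) = 3x² + 2x + 5
x₀ = 0.6

Newton-Raphson formula: x_{n+1} = x_n - f(x_n)/f'(x_n)

Iteration 1:
  f(0.600000) = -1.424000
  f'(0.600000) = 7.280000
  x_1 = 0.600000 - (-1.424000)/7.280000 = 0.795604
Iteration 2:
  f(0.795604) = 0.114615
  f'(0.795604) = 8.490168
  x_2 = 0.795604 - 0.114615/8.490168 = 0.782105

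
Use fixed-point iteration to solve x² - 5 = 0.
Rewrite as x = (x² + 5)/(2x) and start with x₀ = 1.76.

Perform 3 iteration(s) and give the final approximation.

Equation: x² - 5 = 0
Fixed-point form: x = (x² + 5)/(2x)
x₀ = 1.76

x_1 = g(1.760000) = 2.300455
x_2 = g(2.300455) = 2.236969
x_3 = g(2.236969) = 2.236068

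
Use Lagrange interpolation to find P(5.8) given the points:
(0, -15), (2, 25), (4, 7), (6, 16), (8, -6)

Lagrange interpolation formula:
P(x) = Σ yᵢ × Lᵢ(x)
where Lᵢ(x) = Π_{j≠i} (x - xⱼ)/(xᵢ - xⱼ)

L_0(5.8) = (5.8 - 2)/(0 - 2) × (5.8 - 4)/(0 - 4) × (5.8 - 6)/(0 - 6) × (5.8 - 8)/(0 - 8) = 0.007838
L_1(5.8) = (5.8 - 0)/(2 - 0) × (5.8 - 4)/(2 - 4) × (5.8 - 6)/(2 - 6) × (5.8 - 8)/(2 - 8) = -0.047850
L_2(5.8) = (5.8 - 0)/(4 - 0) × (5.8 - 2)/(4 - 2) × (5.8 - 6)/(4 - 6) × (5.8 - 8)/(4 - 8) = 0.151525
L_3(5.8) = (5.8 - 0)/(6 - 0) × (5.8 - 2)/(6 - 2) × (5.8 - 4)/(6 - 4) × (5.8 - 8)/(6 - 8) = 0.909150
L_4(5.8) = (5.8 - 0)/(8 - 0) × (5.8 - 2)/(8 - 2) × (5.8 - 4)/(8 - 4) × (5.8 - 6)/(8 - 6) = -0.020663

P(5.8) = (-15)×L_0(5.8) + 25×L_1(5.8) + 7×L_2(5.8) + 16×L_3(5.8) + (-6)×L_4(5.8)
P(5.8) = 14.417238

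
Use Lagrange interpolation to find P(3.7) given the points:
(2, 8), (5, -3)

Lagrange interpolation formula:
P(x) = Σ yᵢ × Lᵢ(x)
where Lᵢ(x) = Π_{j≠i} (x - xⱼ)/(xᵢ - xⱼ)

L_0(3.7) = (3.7 - 5)/(2 - 5) = 0.433333
L_1(3.7) = (3.7 - 2)/(5 - 2) = 0.566667

P(3.7) = 8×L_0(3.7) + (-3)×L_1(3.7)
P(3.7) = 1.766667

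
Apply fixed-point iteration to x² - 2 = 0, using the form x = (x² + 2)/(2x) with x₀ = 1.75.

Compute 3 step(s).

Equation: x² - 2 = 0
Fixed-point form: x = (x² + 2)/(2x)
x₀ = 1.75

x_1 = g(1.750000) = 1.446429
x_2 = g(1.446429) = 1.414572
x_3 = g(1.414572) = 1.414214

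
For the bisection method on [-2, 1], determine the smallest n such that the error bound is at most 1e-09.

We need (b-a)/2^n ≤ 1e-09
(1 - (-2))/2^n ≤ 1e-09
3/2^n ≤ 1e-09
2^n ≥ 3000000000
n ≥ log₂(3000000000) = 31.48
n ≥ 32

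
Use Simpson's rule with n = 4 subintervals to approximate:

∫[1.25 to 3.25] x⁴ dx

f(x) = x⁴
a = 1.25, b = 3.25, n = 4
h = (b - a)/n = 0.500000

Simpson's rule: (h/3)[f(x₀) + 4f(x₁) + 2f(x₂) + ... + f(xₙ)]

x_0 = 1.2500, f(x_0) = 2.441406, coefficient = 1
x_1 = 1.7500, f(x_1) = 9.378906, coefficient = 4
x_2 = 2.2500, f(x_2) = 25.628906, coefficient = 2
x_3 = 2.7500, f(x_3) = 57.191406, coefficient = 4
x_4 = 3.2500, f(x_4) = 111.566406, coefficient = 1

I ≈ (0.500000/3) × 431.546875 = 71.924479
Exact value: 71.907813
Error: 0.016667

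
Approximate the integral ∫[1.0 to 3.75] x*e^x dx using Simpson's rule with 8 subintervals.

f(x) = x*e^x
a = 1.0, b = 3.75, n = 8
h = (b - a)/n = 0.343750

Simpson's rule: (h/3)[f(x₀) + 4f(x₁) + 2f(x₂) + ... + f(xₙ)]

x_0 = 1.0000, f(x_0) = 2.718282, coefficient = 1
x_1 = 1.3438, f(x_1) = 5.151120, coefficient = 4
x_2 = 1.6875, f(x_2) = 9.122539, coefficient = 2
x_3 = 2.0312, f(x_3) = 15.485458, coefficient = 4
x_4 = 2.3750, f(x_4) = 25.533656, coefficient = 2
x_5 = 2.7188, f(x_5) = 41.219944, coefficient = 4
x_6 = 3.0625, f(x_6) = 65.479137, coefficient = 2
x_7 = 3.4062, f(x_7) = 102.705121, coefficient = 4
x_8 = 3.7500, f(x_8) = 159.454058, coefficient = 1

I ≈ (0.343750/3) × 1020.689575 = 116.954014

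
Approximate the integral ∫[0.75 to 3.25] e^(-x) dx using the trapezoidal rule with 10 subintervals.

f(x) = e^(-x)
a = 0.75, b = 3.25, n = 10
h = (b - a)/n = 0.250000

Trapezoidal rule: (h/2)[f(x₀) + 2f(x₁) + 2f(x₂) + ... + f(xₙ)]

x_0 = 0.7500, f(x_0) = 0.472367, coefficient = 1
x_1 = 1.0000, f(x_1) = 0.367879, coefficient = 2
x_2 = 1.2500, f(x_2) = 0.286505, coefficient = 2
x_3 = 1.5000, f(x_3) = 0.223130, coefficient = 2
x_4 = 1.7500, f(x_4) = 0.173774, coefficient = 2
x_5 = 2.0000, f(x_5) = 0.135335, coefficient = 2
x_6 = 2.2500, f(x_6) = 0.105399, coefficient = 2
x_7 = 2.5000, f(x_7) = 0.082085, coefficient = 2
x_8 = 2.7500, f(x_8) = 0.063928, coefficient = 2
x_9 = 3.0000, f(x_9) = 0.049787, coefficient = 2
x_10 = 3.2500, f(x_10) = 0.038774, coefficient = 1

I ≈ (0.250000/2) × 3.486786 = 0.435848
Exact value: 0.433592
Error: 0.002256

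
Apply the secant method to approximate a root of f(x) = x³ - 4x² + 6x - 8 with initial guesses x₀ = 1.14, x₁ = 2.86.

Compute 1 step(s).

f(x) = x³ - 4x² + 6x - 8
x₀ = 1.14, x₁ = 2.86

Secant formula: x_{n+1} = x_n - f(x_n)(x_n - x_{n-1})/(f(x_n) - f(x_{n-1}))

Iteration 1:
  f(1.140000) = -4.876856
  f(2.860000) = -0.164744
  x_2 = 2.860000 - (-0.164744)×(2.860000 - 1.140000)/(-0.164744 - (-4.876856))
       = 2.920134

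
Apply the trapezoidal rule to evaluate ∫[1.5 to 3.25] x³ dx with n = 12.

f(x) = x³
a = 1.5, b = 3.25, n = 12
h = (b - a)/n = 0.145833

Trapezoidal rule: (h/2)[f(x₀) + 2f(x₁) + 2f(x₂) + ... + f(xₙ)]

x_0 = 1.5000, f(x_0) = 3.375000, coefficient = 1
x_1 = 1.6458, f(x_1) = 4.458180, coefficient = 2
x_2 = 1.7917, f(x_2) = 5.751374, coefficient = 2
x_3 = 1.9375, f(x_3) = 7.273193, coefficient = 2
x_4 = 2.0833, f(x_4) = 9.042245, coefficient = 2
x_5 = 2.2292, f(x_5) = 11.077139, coefficient = 2
x_6 = 2.3750, f(x_6) = 13.396484, coefficient = 2
x_7 = 2.5208, f(x_7) = 16.018889, coefficient = 2
x_8 = 2.6667, f(x_8) = 18.962963, coefficient = 2
x_9 = 2.8125, f(x_9) = 22.247314, coefficient = 2
x_10 = 2.9583, f(x_10) = 25.890553, coefficient = 2
x_11 = 3.1042, f(x_11) = 29.911287, coefficient = 2
x_12 = 3.2500, f(x_12) = 34.328125, coefficient = 1

I ≈ (0.145833/2) × 365.762370 = 26.670173
Exact value: 26.625977
Error: 0.044196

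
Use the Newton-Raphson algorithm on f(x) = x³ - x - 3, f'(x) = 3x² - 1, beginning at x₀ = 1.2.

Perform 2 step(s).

f(x) = x³ - x - 3
f'(x) = 3x² - 1
x₀ = 1.2

Newton-Raphson formula: x_{n+1} = x_n - f(x_n)/f'(x_n)

Iteration 1:
  f(1.200000) = -2.472000
  f'(1.200000) = 3.320000
  x_1 = 1.200000 - (-2.472000)/3.320000 = 1.944578
Iteration 2:
  f(1.944578) = 2.408621
  f'(1.944578) = 10.344154
  x_2 = 1.944578 - 2.408621/10.344154 = 1.711730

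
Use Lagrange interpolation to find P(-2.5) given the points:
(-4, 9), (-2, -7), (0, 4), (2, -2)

Lagrange interpolation formula:
P(x) = Σ yᵢ × Lᵢ(x)
where Lᵢ(x) = Π_{j≠i} (x - xⱼ)/(xᵢ - xⱼ)

L_0(-2.5) = (-2.5 - (-2))/(-4 - (-2)) × (-2.5 - 0)/(-4 - 0) × (-2.5 - 2)/(-4 - 2) = 0.117188
L_1(-2.5) = (-2.5 - (-4))/(-2 - (-4)) × (-2.5 - 0)/(-2 - 0) × (-2.5 - 2)/(-2 - 2) = 1.054688
L_2(-2.5) = (-2.5 - (-4))/(0 - (-4)) × (-2.5 - (-2))/(0 - (-2)) × (-2.5 - 2)/(0 - 2) = -0.210938
L_3(-2.5) = (-2.5 - (-4))/(2 - (-4)) × (-2.5 - (-2))/(2 - (-2)) × (-2.5 - 0)/(2 - 0) = 0.039062

P(-2.5) = 9×L_0(-2.5) + (-7)×L_1(-2.5) + 4×L_2(-2.5) + (-2)×L_3(-2.5)
P(-2.5) = -7.250000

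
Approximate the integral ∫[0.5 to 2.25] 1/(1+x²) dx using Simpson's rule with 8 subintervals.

f(x) = 1/(1+x²)
a = 0.5, b = 2.25, n = 8
h = (b - a)/n = 0.218750

Simpson's rule: (h/3)[f(x₀) + 4f(x₁) + 2f(x₂) + ... + f(xₙ)]

x_0 = 0.5000, f(x_0) = 0.800000, coefficient = 1
x_1 = 0.7188, f(x_1) = 0.659369, coefficient = 4
x_2 = 0.9375, f(x_2) = 0.532225, coefficient = 2
x_3 = 1.1562, f(x_3) = 0.427915, coefficient = 4
x_4 = 1.3750, f(x_4) = 0.345946, coefficient = 2
x_5 = 1.5938, f(x_5) = 0.282483, coefficient = 4
x_6 = 1.8125, f(x_6) = 0.233364, coefficient = 2
x_7 = 2.0312, f(x_7) = 0.195085, coefficient = 4
x_8 = 2.2500, f(x_8) = 0.164948, coefficient = 1

I ≈ (0.218750/3) × 9.447422 = 0.688875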